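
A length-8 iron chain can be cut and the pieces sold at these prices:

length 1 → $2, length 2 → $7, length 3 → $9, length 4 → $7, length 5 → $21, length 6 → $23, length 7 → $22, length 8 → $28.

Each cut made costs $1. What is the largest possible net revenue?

29

Build net[k] bottom-up: net[k] = max over allowed piece i of (p[i] + net[k−i]) − 1 per cut.
net[1] = 2
net[2] = 7
net[3] = 9
net[4] = 13  (first piece 2, then net[2]=7)
net[5] = 21
net[6] = 23
net[7] = 27  (first piece 2, then net[5]=21)
net[8] = 29  (first piece 2, then net[6]=23)
One optimal plan: pieces 6 + 2 (1 cut) → $30 − $1 = $29.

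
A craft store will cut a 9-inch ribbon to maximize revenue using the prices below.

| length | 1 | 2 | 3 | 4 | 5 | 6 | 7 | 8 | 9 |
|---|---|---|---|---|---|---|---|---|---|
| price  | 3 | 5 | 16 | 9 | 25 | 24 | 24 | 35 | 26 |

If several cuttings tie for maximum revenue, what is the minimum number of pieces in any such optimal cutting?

3

Consider every possible first cut. r[k] is the best of p[i]+r[k−i] over all sellable i≤k.
r[1] = 3
r[2] = 6  (first piece 1, then r[1]=3)
r[3] = 16
r[4] = 19  (first piece 1, then r[3]=16)
r[5] = 25
r[6] = 32  (first piece 3, then r[3]=16)
r[7] = 35  (first piece 1, then r[6]=32)
r[8] = 41  (first piece 3, then r[5]=25)
r[9] = 48  (first piece 3, then r[6]=32)
Maximum revenue is ¢48.
Now minimize piece count subject to staying optimal: for each k, pieces[k] = 1 + min over i with p[i]+r[k−i]=r[k] of pieces[k−i].
pieces[6] = 2
pieces[7] = 3
pieces[8] = 2
pieces[9] = 3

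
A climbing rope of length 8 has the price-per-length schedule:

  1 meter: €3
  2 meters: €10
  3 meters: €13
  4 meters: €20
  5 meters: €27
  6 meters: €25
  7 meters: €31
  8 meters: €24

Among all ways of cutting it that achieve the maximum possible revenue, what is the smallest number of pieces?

Let r[k] be the best obtainable value from length k. For each k, try every first piece i and keep the best of price[i] + r[k−i].
r[1] = 3
r[2] = max(3+3, 10+0) = 10
r[3] = max(3+10, 10+3, 13+0) = 13
r[4] = max(3+13, 10+10, 13+3, 20+0) = 20
r[5] = max(3+20, 10+13, 13+10, 20+3, 27+0) = 27
r[6] = max(3+27, 10+20, 13+13, 20+10, 27+3, 25+0) = 30
r[7] = max(3+30, 10+27, 13+20, …, 25+3, 31+0) = 37
r[8] = max(3+37, 10+30, 13+27, …, 31+3, 24+0) = 40
Maximum revenue is €40.
Now minimize piece count subject to staying optimal: for each k, pieces[k] = 1 + min over i with p[i]+r[k−i]=r[k] of pieces[k−i].
pieces[5] = 1
pieces[6] = 2
pieces[7] = 2
pieces[8] = 2

2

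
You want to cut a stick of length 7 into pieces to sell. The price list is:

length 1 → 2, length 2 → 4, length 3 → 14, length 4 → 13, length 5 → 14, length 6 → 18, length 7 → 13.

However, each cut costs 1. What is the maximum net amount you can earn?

Let r[k] be the best obtainable value from length k. For each k, try every first piece i and keep the best of price[i] + r[k−i] minus the 1 cut fee when i<k.
r[1] = 2
r[2] = 4
r[3] = 14
r[4] = 15  (first piece 1, then r[3]=14)
r[5] = 17  (first piece 2, then r[3]=14)
r[6] = 27  (first piece 3, then r[3]=14)
r[7] = 28  (first piece 1, then r[6]=27)
One optimal plan: pieces 3 + 3 + 1 (2 cuts) → 30 − 2 = 28.

28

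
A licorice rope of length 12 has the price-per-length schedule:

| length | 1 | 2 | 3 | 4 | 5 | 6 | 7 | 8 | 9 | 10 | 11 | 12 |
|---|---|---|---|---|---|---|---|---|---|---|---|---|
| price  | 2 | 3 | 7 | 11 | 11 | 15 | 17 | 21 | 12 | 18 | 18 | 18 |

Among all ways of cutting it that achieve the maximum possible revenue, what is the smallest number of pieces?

Let r[k] be the best obtainable value from length k. For each k, try every first piece i and keep the best of price[i] + r[k−i].
r[1] = 2
r[2] = max(2+2, 3+0) = 4
r[3] = max(2+4, 3+2, 7+0) = 7
r[4] = max(2+7, 3+4, 7+2, 11+0) = 11
r[5] = max(2+11, 3+7, 7+4, 11+2, 11+0) = 13
r[6] = max(2+13, 3+11, 7+7, 11+4, 11+2, 15+0) = 15
r[7] = max(2+15, 3+13, 7+11, …, 15+2, 17+0) = 18
r[8] = max(2+18, 3+15, 7+13, …, 17+2, 21+0) = 22
r[9] = max(2+22, 3+18, 7+15, …, 21+2, 12+0) = 24
r[10] = max(2+24, 3+22, 7+18, …, 12+2, 18+0) = 26
r[11] = max(2+26, 3+24, 7+22, …, 18+2, 18+0) = 29
r[12] = max(2+29, 3+26, 7+24, …, 18+2, 18+0) = 33
Maximum revenue is ¢33.
Now minimize piece count subject to staying optimal: for each k, pieces[k] = 1 + min over i with p[i]+r[k−i]=r[k] of pieces[k−i].
pieces[9] = 3
pieces[10] = 2
pieces[11] = 3
pieces[12] = 3

3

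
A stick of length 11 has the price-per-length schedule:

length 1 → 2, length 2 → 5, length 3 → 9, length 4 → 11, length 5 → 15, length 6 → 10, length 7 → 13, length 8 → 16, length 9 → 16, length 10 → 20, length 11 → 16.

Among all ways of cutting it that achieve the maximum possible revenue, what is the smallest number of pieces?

Build r[k] bottom-up: r[k] = max over allowed piece i of (p[i] + r[k−i]).
r[1] = 2
r[2] = max(2+2, 5+0) = 5
r[3] = max(2+5, 5+2, 9+0) = 9
r[4] = max(2+9, 5+5, 9+2, 11+0) = 11
r[5] = max(2+11, 5+9, 9+5, 11+2, 15+0) = 15
r[6] = max(2+15, 5+11, 9+9, 11+5, 15+2, 10+0) = 18
r[7] = max(2+18, 5+15, 9+11, …, 10+2, 13+0) = 20
r[8] = max(2+20, 5+18, 9+15, …, 13+2, 16+0) = 24
r[9] = max(2+24, 5+20, 9+18, …, 16+2, 16+0) = 27
r[10] = max(2+27, 5+24, 9+20, …, 16+2, 20+0) = 30
r[11] = max(2+30, 5+27, 9+24, …, 20+2, 16+0) = 33
Maximum revenue is 33.
Now minimize piece count subject to staying optimal: for each k, pieces[k] = 1 + min over i with p[i]+r[k−i]=r[k] of pieces[k−i].
pieces[8] = 2
pieces[9] = 3
pieces[10] = 2
pieces[11] = 3

3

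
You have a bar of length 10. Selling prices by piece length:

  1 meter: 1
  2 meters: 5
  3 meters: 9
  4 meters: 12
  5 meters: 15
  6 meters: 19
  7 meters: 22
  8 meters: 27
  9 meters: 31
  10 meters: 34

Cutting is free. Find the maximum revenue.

Consider every possible first cut. R[k] is the best of p[i]+R[k−i] over all sellable i≤k.
R[1] = 1
R[2] = max(1+1, 5+0) = 5
R[3] = max(1+5, 5+1, 9+0) = 9
R[4] = max(1+9, 5+5, 9+1, 12+0) = 12
R[5] = max(1+12, 5+9, 9+5, 12+1, 15+0) = 15
R[6] = max(1+15, 5+12, 9+9, 12+5, 15+1, 19+0) = 19
R[7] = max(1+19, 5+15, 9+12, …, 19+1, 22+0) = 22
R[8] = max(1+22, 5+19, 9+15, …, 22+1, 27+0) = 27
R[9] = max(1+27, 5+22, 9+19, …, 27+1, 31+0) = 31
R[10] = max(1+31, 5+27, 9+22, …, 31+1, 34+0) = 34
Best is to sell the whole 10-meter piece uncut for 34.

34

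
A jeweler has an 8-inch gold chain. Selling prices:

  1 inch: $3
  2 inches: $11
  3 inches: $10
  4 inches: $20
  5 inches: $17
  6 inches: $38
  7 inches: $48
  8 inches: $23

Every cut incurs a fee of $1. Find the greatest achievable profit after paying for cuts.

Let r[k] be the best obtainable value from length k. For each k, try every first piece i and keep the best of price[i] + r[k−i] minus the 1 cut fee when i<k.
r[1] = 3
r[2] = 11
r[3] = 13  (first piece 1, then r[2]=11)
r[4] = 21  (first piece 2, then r[2]=11)
r[5] = 23  (first piece 1, then r[4]=21)
r[6] = 38
r[7] = 48
r[8] = 50  (first piece 1, then r[7]=48)
One optimal plan: pieces 7 + 1 (1 cut) → $51 − $1 = $50.

50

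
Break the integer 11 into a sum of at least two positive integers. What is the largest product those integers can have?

54

Define f[k] = max over 1≤i<k of i · max(k−i, f[k−i]); the inner max lets the remainder stay uncut if that's better.
f[2] = 1×max(1,0) = 1×1 = 1
f[3] = max(1×2, 2×1) = 2
f[4] = max(1×3, 2×2, 3×1) = 4
f[5] = max(1×4, 2×3, 3×2, 4×1) = 6
f[6] = max(1×6, 2×4, 3×3, 4×2, 5×1) = 9
f[7] = max(1×9, 2×6, 3×4, 4×3, 5×2, 6×1) = 12
f[8] = max(1×12, 2×9, 3×6, …, 6×2, 7×1) = 18
f[9] = max(1×18, 2×12, 3×9, …, 7×2, 8×1) = 27
f[10] = max(1×27, 2×18, 3×12, …, 8×2, 9×1) = 36
f[11] = max(1×36, 2×27, 3×18, …, 9×2, 10×1) = 54
One optimal split: 3 + 3 + 3 + 2; product 3×3×3×2 = 54.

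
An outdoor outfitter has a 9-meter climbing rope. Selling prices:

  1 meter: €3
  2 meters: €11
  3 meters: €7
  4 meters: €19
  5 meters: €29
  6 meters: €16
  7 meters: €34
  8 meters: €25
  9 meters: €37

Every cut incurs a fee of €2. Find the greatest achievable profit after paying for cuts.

47

Consider every possible first cut. r[k] is the best of p[i]+r[k−i] over all sellable i≤k, charging 2 whenever i<k.
r[1] = 3
r[2] = max(3+3-2, 11+0) = 11
r[3] = max(3+11-2, 11+3-2, 7+0) = 12
r[4] = max(3+12-2, 11+11-2, 7+3-2, 19+0) = 20
r[5] = max(3+20-2, 11+12-2, 7+11-2, 19+3-2, 29+0) = 29
r[6] = max(3+29-2, 11+20-2, 7+12-2, 19+11-2, 29+3-2, 16+0) = 30
r[7] = max(3+30-2, 11+29-2, 7+20-2, …, 16+3-2, 34+0) = 38
r[8] = max(3+38-2, 11+30-2, 7+29-2, …, 34+3-2, 25+0) = 39
r[9] = max(3+39-2, 11+38-2, 7+30-2, …, 25+3-2, 37+0) = 47
One optimal plan: pieces 5 + 2 + 2 (2 cuts) → €51 − €4 = €47.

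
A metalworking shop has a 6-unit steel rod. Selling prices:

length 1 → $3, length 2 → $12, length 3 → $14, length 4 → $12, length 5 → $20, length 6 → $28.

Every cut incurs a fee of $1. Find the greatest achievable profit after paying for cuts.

Let r[k] be the best obtainable value from length k. For each k, try every first piece i and keep the best of price[i] + r[k−i] minus the 1 cut fee when i<k.
r[1] = 3
r[2] = max(3+3-1, 12+0) = 12
r[3] = max(3+12-1, 12+3-1, 14+0) = 14
r[4] = max(3+14-1, 12+12-1, 14+3-1, 12+0) = 23
r[5] = max(3+23-1, 12+14-1, 14+12-1, 12+3-1, 20+0) = 25
r[6] = max(3+25-1, 12+23-1, 14+14-1, 12+12-1, 20+3-1, 28+0) = 34
One optimal plan: pieces 2 + 2 + 2 (2 cuts) → $36 − $2 = $34.

34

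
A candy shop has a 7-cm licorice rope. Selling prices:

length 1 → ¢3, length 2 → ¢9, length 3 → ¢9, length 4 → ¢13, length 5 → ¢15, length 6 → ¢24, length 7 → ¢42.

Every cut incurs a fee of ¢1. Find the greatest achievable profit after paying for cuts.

42

Consider every possible first cut. r[k] is the best of p[i]+r[k−i] over all sellable i≤k, charging 1 whenever i<k.
r[1] = 3
r[2] = max(3+3-1, 9+0) = 9
r[3] = max(3+9-1, 9+3-1, 9+0) = 11
r[4] = max(3+11-1, 9+9-1, 9+3-1, 13+0) = 17
r[5] = max(3+17-1, 9+11-1, 9+9-1, 13+3-1, 15+0) = 19
r[6] = max(3+19-1, 9+17-1, 9+11-1, 13+9-1, 15+3-1, 24+0) = 25
r[7] = max(3+25-1, 9+19-1, 9+17-1, …, 24+3-1, 42+0) = 42
Best is to make no cuts and sell whole for ¢42.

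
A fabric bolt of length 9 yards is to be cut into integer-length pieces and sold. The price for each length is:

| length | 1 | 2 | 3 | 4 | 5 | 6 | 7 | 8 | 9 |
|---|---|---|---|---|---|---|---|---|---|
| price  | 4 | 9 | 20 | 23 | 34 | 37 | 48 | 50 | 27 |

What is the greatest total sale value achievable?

60

Let R[k] be the best obtainable value from length k. For each k, try every first piece i and keep the best of price[i] + R[k−i].
R[1] = 4
R[2] = max(4+4, 9+0) = 9
R[3] = max(4+9, 9+4, 20+0) = 20
R[4] = max(4+20, 9+9, 20+4, 23+0) = 24
R[5] = max(4+24, 9+20, 20+9, 23+4, 34+0) = 34
R[6] = max(4+34, 9+24, 20+20, 23+9, 34+4, 37+0) = 40
R[7] = max(4+40, 9+34, 20+24, …, 37+4, 48+0) = 48
R[8] = max(4+48, 9+40, 20+34, …, 48+4, 50+0) = 54
R[9] = max(4+54, 9+48, 20+40, …, 50+4, 27+0) = 60
One optimal cutting: 3 + 3 + 3 → $20 + $20 + $20 = $60.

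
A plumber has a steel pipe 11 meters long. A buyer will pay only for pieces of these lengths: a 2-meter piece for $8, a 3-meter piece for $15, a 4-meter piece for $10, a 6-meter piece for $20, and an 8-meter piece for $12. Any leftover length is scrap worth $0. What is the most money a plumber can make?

Let f[k] be the best obtainable value from length k. For each k, try every first piece i and keep the best of price[i] + f[k−i].
f[1] = 0
f[2] = 8
f[3] = 15
f[4] = 16  (first piece 2, then f[2]=8)
f[5] = 23  (first piece 2, then f[3]=15)
f[6] = 30  (first piece 3, then f[3]=15)
f[7] = 31  (first piece 2, then f[5]=23)
f[8] = 38  (first piece 2, then f[6]=30)
f[9] = 45  (first piece 3, then f[6]=30)
f[10] = 46  (first piece 2, then f[8]=38)
f[11] = 53  (first piece 2, then f[9]=45)
One optimal cutting: 3 + 3 + 3 + 2 → $53.

53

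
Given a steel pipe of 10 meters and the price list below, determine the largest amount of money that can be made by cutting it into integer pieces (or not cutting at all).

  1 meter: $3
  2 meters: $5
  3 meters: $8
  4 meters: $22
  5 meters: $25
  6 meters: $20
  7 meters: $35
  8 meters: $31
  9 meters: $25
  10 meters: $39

50

Let v[k] be the best obtainable value from length k. For each k, try every first piece i and keep the best of price[i] + v[k−i].
v[1] = 3
v[2] = 6  (first piece 1, then v[1]=3)
v[3] = 9  (first piece 1, then v[2]=6)
v[4] = 22
v[5] = 25  (first piece 1, then v[4]=22)
v[6] = 28  (first piece 1, then v[5]=25)
v[7] = 35
v[8] = 44  (first piece 4, then v[4]=22)
v[9] = 47  (first piece 1, then v[8]=44)
v[10] = 50  (first piece 1, then v[9]=47)
One optimal cutting: 4 + 4 + 1 + 1 → $22 + $22 + $3 + $3 = $50.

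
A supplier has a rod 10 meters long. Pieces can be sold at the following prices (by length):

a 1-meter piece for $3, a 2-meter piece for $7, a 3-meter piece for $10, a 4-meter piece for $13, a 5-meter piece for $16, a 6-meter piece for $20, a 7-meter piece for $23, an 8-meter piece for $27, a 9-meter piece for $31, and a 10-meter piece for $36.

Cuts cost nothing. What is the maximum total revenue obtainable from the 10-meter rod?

Build v[k] bottom-up: v[k] = max over allowed piece i of (p[i] + v[k−i]).
v[1] = 3
v[2] = max(3+3, 7+0) = 7
v[3] = max(3+7, 7+3, 10+0) = 10
v[4] = max(3+10, 7+7, 10+3, 13+0) = 14
v[5] = max(3+14, 7+10, 10+7, 13+3, 16+0) = 17
v[6] = max(3+17, 7+14, 10+10, 13+7, 16+3, 20+0) = 21
v[7] = max(3+21, 7+17, 10+14, …, 20+3, 23+0) = 24
v[8] = max(3+24, 7+21, 10+17, …, 23+3, 27+0) = 28
v[9] = max(3+28, 7+24, 10+21, …, 27+3, 31+0) = 31
v[10] = max(3+31, 7+28, 10+24, …, 31+3, 36+0) = 36
Best is to sell the whole 10-meter piece uncut for $36.

36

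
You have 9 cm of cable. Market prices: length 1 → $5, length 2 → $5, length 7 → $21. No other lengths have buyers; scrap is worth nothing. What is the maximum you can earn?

45

Let f[k] be the best obtainable value from length k. For each k, try every first piece i and keep the best of price[i] + f[k−i].
f[1] = 5
f[2] = max(5+5, 5+0) = 10
f[3] = max(5+10, 5+5) = 15
f[4] = max(5+15, 5+10) = 20
f[5] = max(5+20, 5+15) = 25
f[6] = max(5+25, 5+20) = 30
f[7] = max(5+30, 5+25, 21+0) = 35
f[8] = max(5+35, 5+30, 21+5) = 40
f[9] = max(5+40, 5+35, 21+10) = 45
One optimal cutting: 1 + 1 + 1 + 1 + 1 + 1 + 1 + 1 + 1 → $45.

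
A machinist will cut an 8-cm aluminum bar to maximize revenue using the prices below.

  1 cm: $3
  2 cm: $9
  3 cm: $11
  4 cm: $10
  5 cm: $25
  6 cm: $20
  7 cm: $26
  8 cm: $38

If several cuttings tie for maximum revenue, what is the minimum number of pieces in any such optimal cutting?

Let r[k] be the best obtainable value from length k. For each k, try every first piece i and keep the best of price[i] + r[k−i].
r[1] = 3
r[2] = max(3+3, 9+0) = 9
r[3] = max(3+9, 9+3, 11+0) = 12
r[4] = max(3+12, 9+9, 11+3, 10+0) = 18
r[5] = max(3+18, 9+12, 11+9, 10+3, 25+0) = 25
r[6] = max(3+25, 9+18, 11+12, 10+9, 25+3, 20+0) = 28
r[7] = max(3+28, 9+25, 11+18, …, 20+3, 26+0) = 34
r[8] = max(3+34, 9+28, 11+25, …, 26+3, 38+0) = 38
Maximum revenue is $38.
Now minimize piece count subject to staying optimal: for each k, pieces[k] = 1 + min over i with p[i]+r[k−i]=r[k] of pieces[k−i].
pieces[5] = 1
pieces[6] = 2
pieces[7] = 2
pieces[8] = 1

1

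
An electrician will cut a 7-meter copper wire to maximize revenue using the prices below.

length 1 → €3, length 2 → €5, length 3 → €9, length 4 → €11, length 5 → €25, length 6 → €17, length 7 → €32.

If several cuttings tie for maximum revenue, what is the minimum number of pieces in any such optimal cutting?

Build r[k] bottom-up: r[k] = max over allowed piece i of (p[i] + r[k−i]).
r[1] = 3
r[2] = 6  (first piece 1, then r[1]=3)
r[3] = 9  (first piece 1, then r[2]=6)
r[4] = 12  (first piece 1, then r[3]=9)
r[5] = 25
r[6] = 28  (first piece 1, then r[5]=25)
r[7] = 32
Maximum revenue is €32.
Now minimize piece count subject to staying optimal: for each k, pieces[k] = 1 + min over i with p[i]+r[k−i]=r[k] of pieces[k−i].
pieces[4] = 2
pieces[5] = 1
pieces[6] = 2
pieces[7] = 1

1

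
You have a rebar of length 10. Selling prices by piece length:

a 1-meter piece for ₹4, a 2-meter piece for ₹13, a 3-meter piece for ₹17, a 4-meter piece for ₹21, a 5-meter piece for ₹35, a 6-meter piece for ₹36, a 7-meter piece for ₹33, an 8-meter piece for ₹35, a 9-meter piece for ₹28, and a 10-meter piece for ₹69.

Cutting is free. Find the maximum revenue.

70

Consider every possible first cut. best[k] is the best of p[i]+best[k−i] over all sellable i≤k.
best[1] = 4
best[2] = max(4+4, 13+0) = 13
best[3] = max(4+13, 13+4, 17+0) = 17
best[4] = max(4+17, 13+13, 17+4, 21+0) = 26
best[5] = max(4+26, 13+17, 17+13, 21+4, 35+0) = 35
best[6] = max(4+35, 13+26, 17+17, 21+13, 35+4, 36+0) = 39
best[7] = max(4+39, 13+35, 17+26, …, 36+4, 33+0) = 48
best[8] = max(4+48, 13+39, 17+35, …, 33+4, 35+0) = 52
best[9] = max(4+52, 13+48, 17+39, …, 35+4, 28+0) = 61
best[10] = max(4+61, 13+52, 17+48, …, 28+4, 69+0) = 70
One optimal cutting: 5 + 5 → ₹35 + ₹35 = ₹70.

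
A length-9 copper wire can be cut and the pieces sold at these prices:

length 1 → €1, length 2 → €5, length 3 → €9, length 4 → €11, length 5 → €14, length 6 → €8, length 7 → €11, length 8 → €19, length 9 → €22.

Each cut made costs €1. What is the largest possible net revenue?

Consider every possible first cut. v[k] is the best of p[i]+v[k−i] over all sellable i≤k, charging 1 whenever i<k.
v[1] = 1
v[2] = max(1+1-1, 5+0) = 5
v[3] = max(1+5-1, 5+1-1, 9+0) = 9
v[4] = max(1+9-1, 5+5-1, 9+1-1, 11+0) = 11
v[5] = max(1+11-1, 5+9-1, 9+5-1, 11+1-1, 14+0) = 14
v[6] = max(1+14-1, 5+11-1, 9+9-1, 11+5-1, 14+1-1, 8+0) = 17
v[7] = max(1+17-1, 5+14-1, 9+11-1, …, 8+1-1, 11+0) = 19
v[8] = max(1+19-1, 5+17-1, 9+14-1, …, 11+1-1, 19+0) = 22
v[9] = max(1+22-1, 5+19-1, 9+17-1, …, 19+1-1, 22+0) = 25
One optimal plan: pieces 3 + 3 + 3 (2 cuts) → €27 − €2 = €25.

25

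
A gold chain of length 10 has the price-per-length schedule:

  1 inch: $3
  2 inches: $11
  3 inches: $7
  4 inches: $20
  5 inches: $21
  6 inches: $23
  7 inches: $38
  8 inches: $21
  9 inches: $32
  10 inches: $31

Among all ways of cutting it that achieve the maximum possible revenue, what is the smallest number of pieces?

5

Consider every possible first cut. r[k] is the best of p[i]+r[k−i] over all sellable i≤k.
r[1] = 3
r[2] = max(3+3, 11+0) = 11
r[3] = max(3+11, 11+3, 7+0) = 14
r[4] = max(3+14, 11+11, 7+3, 20+0) = 22
r[5] = max(3+22, 11+14, 7+11, 20+3, 21+0) = 25
r[6] = max(3+25, 11+22, 7+14, 20+11, 21+3, 23+0) = 33
r[7] = max(3+33, 11+25, 7+22, …, 23+3, 38+0) = 38
r[8] = max(3+38, 11+33, 7+25, …, 38+3, 21+0) = 44
r[9] = max(3+44, 11+38, 7+33, …, 21+3, 32+0) = 49
r[10] = max(3+49, 11+44, 7+38, …, 32+3, 31+0) = 55
Maximum revenue is $55.
Now minimize piece count subject to staying optimal: for each k, pieces[k] = 1 + min over i with p[i]+r[k−i]=r[k] of pieces[k−i].
pieces[7] = 1
pieces[8] = 4
pieces[9] = 2
pieces[10] = 5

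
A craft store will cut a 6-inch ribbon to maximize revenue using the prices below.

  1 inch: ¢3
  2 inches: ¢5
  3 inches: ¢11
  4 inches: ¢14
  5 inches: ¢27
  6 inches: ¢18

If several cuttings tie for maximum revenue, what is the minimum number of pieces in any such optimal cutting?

Let r[k] be the best obtainable value from length k. For each k, try every first piece i and keep the best of price[i] + r[k−i].
r[1] = 3
r[2] = 6  (first piece 1, then r[1]=3)
r[3] = 11
r[4] = 14  (first piece 1, then r[3]=11)
r[5] = 27
r[6] = 30  (first piece 1, then r[5]=27)
Maximum revenue is ¢30.
Now minimize piece count subject to staying optimal: for each k, pieces[k] = 1 + min over i with p[i]+r[k−i]=r[k] of pieces[k−i].
pieces[3] = 1
pieces[4] = 1
pieces[5] = 1
pieces[6] = 2

2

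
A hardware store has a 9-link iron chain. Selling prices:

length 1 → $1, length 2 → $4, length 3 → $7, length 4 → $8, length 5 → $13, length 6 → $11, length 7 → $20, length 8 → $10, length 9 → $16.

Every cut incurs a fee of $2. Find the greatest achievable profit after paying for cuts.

Build v[k] bottom-up: v[k] = max over allowed piece i of (p[i] + v[k−i]) − 2 per cut.
v[1] = 1
v[2] = max(1+1-2, 4+0) = 4
v[3] = max(1+4-2, 4+1-2, 7+0) = 7
v[4] = max(1+7-2, 4+4-2, 7+1-2, 8+0) = 8
v[5] = max(1+8-2, 4+7-2, 7+4-2, 8+1-2, 13+0) = 13
v[6] = max(1+13-2, 4+8-2, 7+7-2, 8+4-2, 13+1-2, 11+0) = 12
v[7] = max(1+12-2, 4+13-2, 7+8-2, …, 11+1-2, 20+0) = 20
v[8] = max(1+20-2, 4+12-2, 7+13-2, …, 20+1-2, 10+0) = 19
v[9] = max(1+19-2, 4+20-2, 7+12-2, …, 10+1-2, 16+0) = 22
One optimal plan: pieces 7 + 2 (1 cut) → $24 − $2 = $22.

22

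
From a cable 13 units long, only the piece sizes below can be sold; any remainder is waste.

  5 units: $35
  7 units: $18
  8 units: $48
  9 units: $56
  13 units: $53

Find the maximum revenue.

83

Consider every possible first cut. f[k] is the best of p[i]+f[k−i] over all sellable i≤k.
f[1] = 0
f[2] = 0
f[3] = 0
f[4] = 0
f[5] = 35
f[6] = 35
f[7] = 35
f[8] = 48
f[9] = 56
f[10] = 70  (first piece 5, then f[5]=35)
f[11] = 70
f[12] = 70
f[13] = 83  (first piece 5, then f[8]=48)
One optimal cutting: 8 + 5 → $83.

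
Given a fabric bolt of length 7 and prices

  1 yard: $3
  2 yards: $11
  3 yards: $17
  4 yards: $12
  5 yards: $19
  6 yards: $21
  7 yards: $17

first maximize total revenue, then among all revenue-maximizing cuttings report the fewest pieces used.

Build r[k] bottom-up: r[k] = max over allowed piece i of (p[i] + r[k−i]).
r[1] = 3
r[2] = 11
r[3] = 17
r[4] = 22  (first piece 2, then r[2]=11)
r[5] = 28  (first piece 2, then r[3]=17)
r[6] = 34  (first piece 3, then r[3]=17)
r[7] = 39  (first piece 2, then r[5]=28)
Maximum revenue is $39.
Now minimize piece count subject to staying optimal: for each k, pieces[k] = 1 + min over i with p[i]+r[k−i]=r[k] of pieces[k−i].
pieces[4] = 2
pieces[5] = 2
pieces[6] = 2
pieces[7] = 3

3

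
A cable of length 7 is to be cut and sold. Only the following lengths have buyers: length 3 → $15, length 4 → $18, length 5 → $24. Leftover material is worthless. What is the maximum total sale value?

Build best[k] bottom-up: best[k] = max over allowed piece i of (p[i] + best[k−i]).
best[1] = 0
best[2] = 0
best[3] = 15
best[4] = 18
best[5] = 24
best[6] = 30  (first piece 3, then best[3]=15)
best[7] = 33  (first piece 3, then best[4]=18)
One optimal cutting: 4 + 3 → $33.

33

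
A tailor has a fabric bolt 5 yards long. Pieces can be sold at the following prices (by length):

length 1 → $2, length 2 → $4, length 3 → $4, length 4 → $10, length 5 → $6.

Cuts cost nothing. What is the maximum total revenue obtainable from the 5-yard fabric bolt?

12

Consider every possible first cut. R[k] is the best of p[i]+R[k−i] over all sellable i≤k.
R[1] = 2
R[2] = 4  (first piece 1, then R[1]=2)
R[3] = 6  (first piece 1, then R[2]=4)
R[4] = 10
R[5] = 12  (first piece 1, then R[4]=10)
One optimal cutting: 4 + 1 → $10 + $2 = $12.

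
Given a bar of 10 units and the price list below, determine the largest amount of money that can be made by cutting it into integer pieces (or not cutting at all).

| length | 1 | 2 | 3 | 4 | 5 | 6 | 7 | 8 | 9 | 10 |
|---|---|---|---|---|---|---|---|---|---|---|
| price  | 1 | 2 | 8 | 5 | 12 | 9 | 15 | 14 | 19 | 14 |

Consider every possible first cut. r[k] is the best of p[i]+r[k−i] over all sellable i≤k.
r[1] = 1
r[2] = max(1+1, 2+0) = 2
r[3] = max(1+2, 2+1, 8+0) = 8
r[4] = max(1+8, 2+2, 8+1, 5+0) = 9
r[5] = max(1+9, 2+8, 8+2, 5+1, 12+0) = 12
r[6] = max(1+12, 2+9, 8+8, 5+2, 12+1, 9+0) = 16
r[7] = max(1+16, 2+12, 8+9, …, 9+1, 15+0) = 17
r[8] = max(1+17, 2+16, 8+12, …, 15+1, 14+0) = 20
r[9] = max(1+20, 2+17, 8+16, …, 14+1, 19+0) = 24
r[10] = max(1+24, 2+20, 8+17, …, 19+1, 14+0) = 25
One optimal cutting: 3 + 3 + 3 + 1 → $8 + $8 + $8 + $1 = $25.

25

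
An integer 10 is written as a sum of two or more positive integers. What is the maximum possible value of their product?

Let prod[k] be the best product for length k (with at least one cut). For each first piece i, the rest contributes max(k−i, prod[k−i]).
Small cases: prod[2]=1, prod[3]=2, prod[4]=4.
prod[5] = 2*max(3,2) = 2*3 = 6
prod[6] = 3*max(3,2) = 3*3 = 9
prod[7] = 2*max(5,6) = 2*6 = 12
prod[8] = 2*max(6,9) = 2*9 = 18
prod[9] = 3*max(6,9) = 3*9 = 27
prod[10] = 2*max(8,18) = 2*18 = 36
One optimal split: 3 + 3 + 2 + 2; product 3*3*2*2 = 36.

36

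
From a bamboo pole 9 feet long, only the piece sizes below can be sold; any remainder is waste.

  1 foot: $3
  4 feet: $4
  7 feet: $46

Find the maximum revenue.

52

Build best[k] bottom-up: best[k] = max over allowed piece i of (p[i] + best[k−i]).
best[1] = 3
best[2] = 6  (first piece 1, then best[1]=3)
best[3] = 9  (first piece 1, then best[2]=6)
best[4] = 12  (first piece 1, then best[3]=9)
best[5] = 15  (first piece 1, then best[4]=12)
best[6] = 18  (first piece 1, then best[5]=15)
best[7] = 46
best[8] = 49  (first piece 1, then best[7]=46)
best[9] = 52  (first piece 1, then best[8]=49)
One optimal cutting: 7 + 1 + 1 → $52.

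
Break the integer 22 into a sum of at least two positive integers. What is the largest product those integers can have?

2916

Let P[k] be the best product for length k (with at least one cut). For each first piece i, the rest contributes max(k−i, P[k−i]).
Small cases: P[2]=1, P[3]=2, P[4]=4, P[5]=6, P[6]=9, P[7]=12, P[8]=18, P[9]=27, P[10]=36, P[11]=54, P[12]=81, P[13]=108, P[14]=162, P[15]=243, P[16]=324.
P[17] = 2×max(15,243) = 2×243 = 486
P[18] = 3×max(15,243) = 3×243 = 729
P[19] = 2×max(17,486) = 2×486 = 972
P[20] = 2×max(18,729) = 2×729 = 1458
P[21] = 3×max(18,729) = 3×729 = 2187
P[22] = 2×max(20,1458) = 2×1458 = 2916
One optimal split: 3 + 3 + 3 + 3 + 3 + 3 + 2 + 2; product 3×3×3×3×3×3×2×2 = 2916.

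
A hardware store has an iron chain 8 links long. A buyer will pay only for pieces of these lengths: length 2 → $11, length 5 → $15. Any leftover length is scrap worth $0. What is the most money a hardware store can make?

Let f[k] be the best obtainable value from length k. For each k, try every first piece i and keep the best of price[i] + f[k−i].
f[1] = 0
f[2] = 11
f[3] = 11
f[4] = 22  (first piece 2, then f[2]=11)
f[5] = 22
f[6] = 33  (first piece 2, then f[4]=22)
f[7] = 33
f[8] = 44  (first piece 2, then f[6]=33)
One optimal cutting: 2 + 2 + 2 + 2 → $44.

44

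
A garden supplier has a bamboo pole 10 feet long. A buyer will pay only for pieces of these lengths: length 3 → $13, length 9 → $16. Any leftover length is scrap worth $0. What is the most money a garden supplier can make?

Let r[k] be the best obtainable value from length k. For each k, try every first piece i and keep the best of price[i] + r[k−i].
r[1] = 0
r[2] = 0
r[3] = 13
r[4] = 13
r[5] = 13
r[6] = 26  (first piece 3, then r[3]=13)
r[7] = 26
r[8] = 26
r[9] = 39  (first piece 3, then r[6]=26)
r[10] = 39
One optimal cutting: pieces 3 + 3 + 3 with 1 foot of scrap → $39.

39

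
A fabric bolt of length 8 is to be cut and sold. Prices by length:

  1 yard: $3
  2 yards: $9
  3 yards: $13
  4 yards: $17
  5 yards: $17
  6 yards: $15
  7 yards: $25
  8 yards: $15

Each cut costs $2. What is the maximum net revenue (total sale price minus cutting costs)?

Build v[k] bottom-up: v[k] = max over allowed piece i of (p[i] + v[k−i]) − 2 per cut.
v[1] = 3
v[2] = 9
v[3] = 13
v[4] = 17
v[5] = 20  (first piece 2, then v[3]=13)
v[6] = 24  (first piece 2, then v[4]=17)
v[7] = 28  (first piece 3, then v[4]=17)
v[8] = 32  (first piece 4, then v[4]=17)
One optimal plan: pieces 4 + 4 (1 cut) → $34 − $2 = $32.

32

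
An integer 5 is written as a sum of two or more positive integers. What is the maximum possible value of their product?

6

Define m[k] = max over 1≤i<k of i · max(k−i, m[k−i]); the inner max lets the remainder stay uncut if that's better.
m[2] = 1·max(1,0) = 1·1 = 1
m[3] = 1·max(2,1) = 1·2 = 2
m[4] = 2·max(2,1) = 2·2 = 4
m[5] = 2·max(3,2) = 2·3 = 6
One optimal split: 3 + 2; product 3·2 = 6.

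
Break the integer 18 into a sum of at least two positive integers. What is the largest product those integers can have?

729

Define m[k] = max over 1≤i<k of i · max(k−i, m[k−i]); the inner max lets the remainder stay uncut if that's better.
Small cases: m[2]=1, m[3]=2, m[4]=4, m[5]=6, m[6]=9, m[7]=12, m[8]=18, m[9]=27, m[10]=36, m[11]=54.
m[12] = 3·max(9,27) = 3·27 = 81
m[13] = 2·max(11,54) = 2·54 = 108
m[14] = 2·max(12,81) = 2·81 = 162
m[15] = 3·max(12,81) = 3·81 = 243
m[16] = 2·max(14,162) = 2·162 = 324
m[17] = 2·max(15,243) = 2·243 = 486
m[18] = 3·max(15,243) = 3·243 = 729
One optimal split: 3 + 3 + 3 + 3 + 3 + 3; product 3·3·3·3·3·3 = 729.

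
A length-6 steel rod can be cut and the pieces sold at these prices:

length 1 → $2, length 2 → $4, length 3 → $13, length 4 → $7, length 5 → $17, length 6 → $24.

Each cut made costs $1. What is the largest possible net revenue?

Let r[k] be the best obtainable value from length k. For each k, try every first piece i and keep the best of price[i] + r[k−i] minus the 1 cut fee when i<k.
r[1] = 2
r[2] = 4
r[3] = 13
r[4] = 14  (first piece 1, then r[3]=13)
r[5] = 17
r[6] = 25  (first piece 3, then r[3]=13)
One optimal plan: pieces 3 + 3 (1 cut) → $26 − $1 = $25.

25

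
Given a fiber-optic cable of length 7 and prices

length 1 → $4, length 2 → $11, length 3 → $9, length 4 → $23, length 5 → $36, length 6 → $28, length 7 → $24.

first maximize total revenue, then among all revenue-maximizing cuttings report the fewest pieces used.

2

Build r[k] bottom-up: r[k] = max over allowed piece i of (p[i] + r[k−i]).
r[1] = 4
r[2] = max(4+4, 11+0) = 11
r[3] = max(4+11, 11+4, 9+0) = 15
r[4] = max(4+15, 11+11, 9+4, 23+0) = 23
r[5] = max(4+23, 11+15, 9+11, 23+4, 36+0) = 36
r[6] = max(4+36, 11+23, 9+15, 23+11, 36+4, 28+0) = 40
r[7] = max(4+40, 11+36, 9+23, …, 28+4, 24+0) = 47
Maximum revenue is $47.
Now minimize piece count subject to staying optimal: for each k, pieces[k] = 1 + min over i with p[i]+r[k−i]=r[k] of pieces[k−i].
pieces[4] = 1
pieces[5] = 1
pieces[6] = 2
pieces[7] = 2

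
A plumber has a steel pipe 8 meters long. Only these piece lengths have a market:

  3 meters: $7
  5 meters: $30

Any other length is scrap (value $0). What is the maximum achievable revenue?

Build best[k] bottom-up: best[k] = max over allowed piece i of (p[i] + best[k−i]).
best[1] = 0
best[2] = 0
best[3] = 7
best[4] = 7
best[5] = max(7+0, 30+0) = 30
best[6] = max(7+7, 30+0) = 30
best[7] = max(7+7, 30+0) = 30
best[8] = max(7+30, 30+7) = 37
One optimal cutting: 5 + 3 → $37.

37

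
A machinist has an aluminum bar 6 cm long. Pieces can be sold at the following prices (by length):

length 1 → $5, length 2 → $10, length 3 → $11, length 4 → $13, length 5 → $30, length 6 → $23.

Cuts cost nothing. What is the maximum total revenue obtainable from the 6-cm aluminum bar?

35

Let v[k] be the best obtainable value from length k. For each k, try every first piece i and keep the best of price[i] + v[k−i].
v[1] = 5
v[2] = 10  (first piece 1, then v[1]=5)
v[3] = 15  (first piece 1, then v[2]=10)
v[4] = 20  (first piece 1, then v[3]=15)
v[5] = 30
v[6] = 35  (first piece 1, then v[5]=30)
One optimal cutting: 5 + 1 → $30 + $5 = $35.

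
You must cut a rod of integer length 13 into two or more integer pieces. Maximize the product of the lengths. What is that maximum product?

Let prod[k] be the best product for length k (with at least one cut). For each first piece i, the rest contributes max(k−i, prod[k−i]).
Small cases: prod[2]=1, prod[3]=2, prod[4]=4, prod[5]=6, prod[6]=9.
prod[7] = max(1×9, 2×6, 3×4, 4×3, 5×2, 6×1) = 12
prod[8] = max(1×12, 2×9, 3×6, …, 6×2, 7×1) = 18
prod[9] = max(1×18, 2×12, 3×9, …, 7×2, 8×1) = 27
prod[10] = max(1×27, 2×18, 3×12, …, 8×2, 9×1) = 36
prod[11] = max(1×36, 2×27, 3×18, …, 9×2, 10×1) = 54
prod[12] = max(1×54, 2×36, 3×27, …, 10×2, 11×1) = 81
prod[13] = max(1×81, 2×54, 3×36, …, 11×2, 12×1) = 108
One optimal split: 3 + 3 + 3 + 2 + 2; product 3×3×3×2×2 = 108.

108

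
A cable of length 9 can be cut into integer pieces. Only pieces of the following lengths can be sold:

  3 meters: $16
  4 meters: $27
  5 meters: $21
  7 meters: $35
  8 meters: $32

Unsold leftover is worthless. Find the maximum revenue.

Consider every possible first cut. r[k] is the best of p[i]+r[k−i] over all sellable i≤k.
r[1] = 0
r[2] = 0
r[3] = 16
r[4] = 27
r[5] = 27
r[6] = 32  (first piece 3, then r[3]=16)
r[7] = 43  (first piece 3, then r[4]=27)
r[8] = 54  (first piece 4, then r[4]=27)
r[9] = 54
One optimal cutting: pieces 4 + 4 with 1 meter of scrap → $54.

54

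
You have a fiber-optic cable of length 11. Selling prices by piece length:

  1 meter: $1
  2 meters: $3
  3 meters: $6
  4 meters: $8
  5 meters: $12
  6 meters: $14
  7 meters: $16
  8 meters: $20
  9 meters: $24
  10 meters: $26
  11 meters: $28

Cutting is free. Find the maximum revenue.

28

Let r[k] be the best obtainable value from length k. For each k, try every first piece i and keep the best of price[i] + r[k−i].
r[1] = 1
r[2] = 3
r[3] = 6
r[4] = 8
r[5] = 12
r[6] = 14
r[7] = 16
r[8] = 20
r[9] = 24
r[10] = 26
r[11] = 28
Best is to sell the whole 11-meter piece uncut for $28.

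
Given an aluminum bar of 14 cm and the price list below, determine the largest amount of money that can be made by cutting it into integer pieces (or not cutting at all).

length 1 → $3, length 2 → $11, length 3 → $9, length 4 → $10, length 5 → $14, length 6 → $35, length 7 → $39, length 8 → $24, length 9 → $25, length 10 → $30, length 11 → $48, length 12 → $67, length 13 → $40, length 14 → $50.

81

Build best[k] bottom-up: best[k] = max over allowed piece i of (p[i] + best[k−i]).
best[1] = 3
best[2] = 11
best[3] = 14  (first piece 1, then best[2]=11)
best[4] = 22  (first piece 2, then best[2]=11)
best[5] = 25  (first piece 1, then best[4]=22)
best[6] = 35
best[7] = 39
best[8] = 46  (first piece 2, then best[6]=35)
best[9] = 50  (first piece 2, then best[7]=39)
best[10] = 57  (first piece 2, then best[8]=46)
best[11] = 61  (first piece 2, then best[9]=50)
best[12] = 70  (first piece 6, then best[6]=35)
best[13] = 74  (first piece 6, then best[7]=39)
best[14] = 81  (first piece 2, then best[12]=70)
One optimal cutting: 6 + 6 + 2 → $35 + $35 + $11 = $81.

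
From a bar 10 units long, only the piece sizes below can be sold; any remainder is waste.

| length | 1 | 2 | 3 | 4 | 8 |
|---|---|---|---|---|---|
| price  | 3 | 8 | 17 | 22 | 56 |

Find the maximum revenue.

64

Consider every possible first cut. f[k] is the best of p[i]+f[k−i] over all sellable i≤k.
f[1] = 3
f[2] = 8
f[3] = 17
f[4] = 22
f[5] = 25  (first piece 1, then f[4]=22)
f[6] = 34  (first piece 3, then f[3]=17)
f[7] = 39  (first piece 3, then f[4]=22)
f[8] = 56
f[9] = 59  (first piece 1, then f[8]=56)
f[10] = 64  (first piece 2, then f[8]=56)
One optimal cutting: 8 + 2 → €64.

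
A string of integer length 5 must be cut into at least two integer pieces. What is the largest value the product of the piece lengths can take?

6

Fill f[k] for k=2..5: at each k try every first piece i and multiply by the better of (k−i) uncut or f[k−i].
f[2] = 1·max(1,0) = 1·1 = 1
f[3] = 1·max(2,1) = 1·2 = 2
f[4] = 2·max(2,1) = 2·2 = 4
f[5] = 2·max(3,2) = 2·3 = 6
One optimal split: 3 + 2; product 3·2 = 6.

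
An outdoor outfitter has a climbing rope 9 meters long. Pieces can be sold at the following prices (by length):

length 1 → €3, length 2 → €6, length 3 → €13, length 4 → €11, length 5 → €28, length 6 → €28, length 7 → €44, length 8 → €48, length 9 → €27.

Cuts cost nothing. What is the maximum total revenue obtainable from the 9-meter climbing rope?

51

Consider every possible first cut. v[k] is the best of p[i]+v[k−i] over all sellable i≤k.
v[1] = 3
v[2] = max(3+3, 6+0) = 6
v[3] = max(3+6, 6+3, 13+0) = 13
v[4] = max(3+13, 6+6, 13+3, 11+0) = 16
v[5] = max(3+16, 6+13, 13+6, 11+3, 28+0) = 28
v[6] = max(3+28, 6+16, 13+13, 11+6, 28+3, 28+0) = 31
v[7] = max(3+31, 6+28, 13+16, …, 28+3, 44+0) = 44
v[8] = max(3+44, 6+31, 13+28, …, 44+3, 48+0) = 48
v[9] = max(3+48, 6+44, 13+31, …, 48+3, 27+0) = 51
One optimal cutting: 8 + 1 → €48 + €3 = €51.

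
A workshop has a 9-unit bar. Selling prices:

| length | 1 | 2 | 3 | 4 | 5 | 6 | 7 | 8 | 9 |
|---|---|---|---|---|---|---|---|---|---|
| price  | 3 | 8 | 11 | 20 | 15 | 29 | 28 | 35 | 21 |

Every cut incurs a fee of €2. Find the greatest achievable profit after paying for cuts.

Consider every possible first cut. v[k] is the best of p[i]+v[k−i] over all sellable i≤k, charging 2 whenever i<k.
v[1] = 3
v[2] = 8
v[3] = 11
v[4] = 20
v[5] = 21  (first piece 1, then v[4]=20)
v[6] = 29
v[7] = 30  (first piece 1, then v[6]=29)
v[8] = 38  (first piece 4, then v[4]=20)
v[9] = 39  (first piece 1, then v[8]=38)
One optimal plan: pieces 4 + 4 + 1 (2 cuts) → €43 − €4 = €39.

39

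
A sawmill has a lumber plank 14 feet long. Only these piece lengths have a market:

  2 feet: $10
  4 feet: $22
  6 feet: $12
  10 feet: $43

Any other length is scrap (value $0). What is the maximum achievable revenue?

76

Build best[k] bottom-up: best[k] = max over allowed piece i of (p[i] + best[k−i]).
best[1] = 0
best[2] = 10
best[3] = 10
best[4] = max(10+10, 22+0) = 22
best[5] = max(10+10, 22+0) = 22
best[6] = max(10+22, 22+10, 12+0) = 32
best[7] = max(10+22, 22+10, 12+0) = 32
best[8] = max(10+32, 22+22, 12+10) = 44
best[9] = max(10+32, 22+22, 12+10) = 44
best[10] = max(10+44, 22+32, 12+22, 43+0) = 54
best[11] = max(10+44, 22+32, 12+22, 43+0) = 54
best[12] = max(10+54, 22+44, 12+32, 43+10) = 66
best[13] = max(10+54, 22+44, 12+32, 43+10) = 66
best[14] = max(10+66, 22+54, 12+44, 43+22) = 76
One optimal cutting: 4 + 4 + 4 + 2 → $76.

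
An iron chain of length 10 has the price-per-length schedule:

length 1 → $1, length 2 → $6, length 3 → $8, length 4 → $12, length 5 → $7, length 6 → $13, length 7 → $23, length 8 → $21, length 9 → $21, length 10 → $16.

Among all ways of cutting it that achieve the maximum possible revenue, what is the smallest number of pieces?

Let r[k] be the best obtainable value from length k. For each k, try every first piece i and keep the best of price[i] + r[k−i].
r[1] = 1
r[2] = 6
r[3] = 8
r[4] = 12  (first piece 2, then r[2]=6)
r[5] = 14  (first piece 2, then r[3]=8)
r[6] = 18  (first piece 2, then r[4]=12)
r[7] = 23
r[8] = 24  (first piece 1, then r[7]=23)
r[9] = 29  (first piece 2, then r[7]=23)
r[10] = 31  (first piece 3, then r[7]=23)
Maximum revenue is $31.
Now minimize piece count subject to staying optimal: for each k, pieces[k] = 1 + min over i with p[i]+r[k−i]=r[k] of pieces[k−i].
pieces[7] = 1
pieces[8] = 2
pieces[9] = 2
pieces[10] = 2

2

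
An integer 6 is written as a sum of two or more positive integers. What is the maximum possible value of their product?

Fill f[k] for k=2..6: at each k try every first piece i and multiply by the better of (k−i) uncut or f[k−i].
f[2] = 1·max(1,0) = 1·1 = 1
f[3] = 1·max(2,1) = 1·2 = 2
f[4] = 2·max(2,1) = 2·2 = 4
f[5] = 2·max(3,2) = 2·3 = 6
f[6] = 3·max(3,2) = 3·3 = 9
One optimal split: 3 + 3; product 3·3 = 9.

9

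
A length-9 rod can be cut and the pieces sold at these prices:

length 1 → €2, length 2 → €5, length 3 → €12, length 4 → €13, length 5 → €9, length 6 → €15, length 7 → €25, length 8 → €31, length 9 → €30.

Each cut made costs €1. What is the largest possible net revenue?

Build r[k] bottom-up: r[k] = max over allowed piece i of (p[i] + r[k−i]) − 1 per cut.
r[1] = 2
r[2] = max(2+2-1, 5+0) = 5
r[3] = max(2+5-1, 5+2-1, 12+0) = 12
r[4] = max(2+12-1, 5+5-1, 12+2-1, 13+0) = 13
r[5] = max(2+13-1, 5+12-1, 12+5-1, 13+2-1, 9+0) = 16
r[6] = max(2+16-1, 5+13-1, 12+12-1, 13+5-1, 9+2-1, 15+0) = 23
r[7] = max(2+23-1, 5+16-1, 12+13-1, …, 15+2-1, 25+0) = 25
r[8] = max(2+25-1, 5+23-1, 12+16-1, …, 25+2-1, 31+0) = 31
r[9] = max(2+31-1, 5+25-1, 12+23-1, …, 31+2-1, 30+0) = 34
One optimal plan: pieces 3 + 3 + 3 (2 cuts) → €36 − €2 = €34.

34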